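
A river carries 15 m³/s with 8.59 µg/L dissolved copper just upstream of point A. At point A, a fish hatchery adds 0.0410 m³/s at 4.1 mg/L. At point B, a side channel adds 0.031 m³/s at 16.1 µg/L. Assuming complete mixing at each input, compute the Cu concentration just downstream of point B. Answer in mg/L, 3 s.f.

0.0197 mg/L

8.59 µg/L = 0.00859 mg/L.
After input A: C = (15·0.00859 + 0.041·4.1) / 15.04 = 0.01974 mg/L.
16.1 µg/L = 0.0161 mg/L.
After input B: C = (15.04·0.01974 + 0.031·0.0161) / 15.07 = 0.01974 mg/L.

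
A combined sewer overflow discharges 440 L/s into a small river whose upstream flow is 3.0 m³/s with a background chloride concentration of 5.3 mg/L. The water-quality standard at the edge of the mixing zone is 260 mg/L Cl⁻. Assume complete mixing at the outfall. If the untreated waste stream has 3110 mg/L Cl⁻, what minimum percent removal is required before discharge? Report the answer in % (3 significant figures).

35.8 %

440 L/s = 0.44 m³/s.
Mass balance: 260·3.44 = 0.44·Cₑ + 3·5.3.
Cₑ = (894.4 − 15.9) / 0.44 = 1997 mg/L.
Required removal = 1 − 1997/3110 = 35.8 %.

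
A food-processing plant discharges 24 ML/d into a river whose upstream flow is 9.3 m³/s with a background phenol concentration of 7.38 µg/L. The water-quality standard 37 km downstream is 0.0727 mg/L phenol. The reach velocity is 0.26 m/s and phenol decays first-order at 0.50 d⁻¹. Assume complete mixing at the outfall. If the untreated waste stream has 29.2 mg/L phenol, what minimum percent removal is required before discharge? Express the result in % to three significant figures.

24 ML/d = 0.2778 m³/s.
7.38 µg/L = 0.00738 mg/L.
Travel time to the compliance point: t = 3.7e+04/0.26 = 1.423e+05 s = 1.647 d; decay factor exp(−0.50·1.647) = 0.4389.
So the concentration just after mixing may be at most 0.0727/0.4389 = 0.1657 mg/L.
Mass balance: 0.1657·9.578 = 0.2778·Cₑ + 9.3·0.00738.
Cₑ = (1.587 − 0.06863) / 0.2778 = 5.465 mg/L.
Required removal = 1 − 5.465/29.2 = 81.29 %.

81.3 %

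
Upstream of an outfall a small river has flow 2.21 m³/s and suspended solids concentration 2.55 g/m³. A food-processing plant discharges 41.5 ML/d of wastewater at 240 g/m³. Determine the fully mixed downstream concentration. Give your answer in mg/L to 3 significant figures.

44.9 mg/L

41.5 ML/d = 0.4803 m³/s.
By mass balance at complete mixing, C = (0.4803·240 + 2.21·2.55) / (0.4803 + 2.21) = 120.9/2.69 = 44.94 mg/L.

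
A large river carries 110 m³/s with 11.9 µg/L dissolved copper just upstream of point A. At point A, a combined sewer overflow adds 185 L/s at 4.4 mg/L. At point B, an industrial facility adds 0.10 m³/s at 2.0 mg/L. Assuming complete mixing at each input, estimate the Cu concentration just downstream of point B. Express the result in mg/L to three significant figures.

11.9 µg/L = 0.0119 mg/L.
185 L/s = 0.185 m³/s.
After input A: C = (110·0.0119 + 0.185·4.4) / 110.2 = 0.01927 mg/L.
After input B: C = (110.2·0.01927 + 0.1·2) / 110.3 = 0.02106 mg/L.

0.0211 mg/L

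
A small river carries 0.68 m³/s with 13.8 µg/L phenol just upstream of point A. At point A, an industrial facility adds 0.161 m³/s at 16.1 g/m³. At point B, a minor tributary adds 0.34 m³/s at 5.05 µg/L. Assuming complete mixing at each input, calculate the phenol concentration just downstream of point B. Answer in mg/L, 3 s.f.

13.8 µg/L = 0.0138 mg/L.
After input A: C = (0.68·0.0138 + 0.161·16.1) / 0.841 = 3.093 mg/L.
5.05 µg/L = 0.00505 mg/L.
After input B: C = (0.841·3.093 + 0.34·0.00505) / 1.181 = 2.204 mg/L.

2.20 mg/L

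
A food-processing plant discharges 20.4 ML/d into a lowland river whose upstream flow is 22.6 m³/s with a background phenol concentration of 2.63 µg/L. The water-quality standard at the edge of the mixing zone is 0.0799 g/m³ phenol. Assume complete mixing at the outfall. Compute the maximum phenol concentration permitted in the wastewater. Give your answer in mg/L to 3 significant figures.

7.48 mg/L

20.4 ML/d = 0.2361 m³/s.
2.63 µg/L = 0.00263 mg/L.
Mass balance: 0.0799·22.84 = 0.2361·Cₑ + 22.6·0.00263.
Cₑ = (1.825 − 0.05944) / 0.2361 = 7.476 mg/L.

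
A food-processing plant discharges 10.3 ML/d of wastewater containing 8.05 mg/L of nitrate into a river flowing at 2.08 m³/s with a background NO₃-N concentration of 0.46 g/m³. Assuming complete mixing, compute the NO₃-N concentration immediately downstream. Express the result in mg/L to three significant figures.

10.3 ML/d = 0.1192 m³/s.
Conservation of mass across the mixing zone: C = (0.1192·8.05 + 2.08·0.46) / (0.1192 + 2.08) = 1.916/2.199 = 0.8714 mg/L.

0.871 mg/L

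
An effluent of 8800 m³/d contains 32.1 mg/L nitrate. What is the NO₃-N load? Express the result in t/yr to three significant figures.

103 t/yr

8800 m³/d = 0.1019 m³/s.
Mass flux = Q·C = 0.1019 m³/s × 32.1 g/m³ = 3.269 g/s.
= 3.269 g/s × 31.56 = 103.2 t/yr.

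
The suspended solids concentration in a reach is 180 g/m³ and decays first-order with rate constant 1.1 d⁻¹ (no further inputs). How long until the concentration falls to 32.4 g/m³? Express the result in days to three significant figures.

t = ln(C₀/C)/k = ln(180/32.4)/1.1 = 1.715/1.1 = 1.559 d.

1.56 d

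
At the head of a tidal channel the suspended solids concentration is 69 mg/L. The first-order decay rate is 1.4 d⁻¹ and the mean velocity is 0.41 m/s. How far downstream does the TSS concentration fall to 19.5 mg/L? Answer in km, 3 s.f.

From C = C₀·e^(−kt), t = ln(C₀/C)/k = ln(69/19.5)/1.4 = 1.264/1.4 = 0.9026 d.
Distance = v·t = 0.41 m/s × 7.799e+04 s = 3.198e+04 m = 31.98 km.

32.0 km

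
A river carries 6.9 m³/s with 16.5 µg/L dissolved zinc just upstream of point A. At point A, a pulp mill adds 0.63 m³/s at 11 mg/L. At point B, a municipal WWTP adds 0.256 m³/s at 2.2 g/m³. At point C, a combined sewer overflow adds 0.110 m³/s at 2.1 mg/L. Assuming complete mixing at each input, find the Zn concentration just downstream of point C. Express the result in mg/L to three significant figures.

0.993 mg/L

16.5 µg/L = 0.0165 mg/L.
After input A: C = (6.9·0.0165 + 0.63·11) / 7.53 = 0.9354 mg/L.
After input B: C = (7.53·0.9354 + 0.256·2.2) / 7.786 = 0.977 mg/L.
After input C: C = (7.786·0.977 + 0.11·2.1) / 7.896 = 0.9927 mg/L.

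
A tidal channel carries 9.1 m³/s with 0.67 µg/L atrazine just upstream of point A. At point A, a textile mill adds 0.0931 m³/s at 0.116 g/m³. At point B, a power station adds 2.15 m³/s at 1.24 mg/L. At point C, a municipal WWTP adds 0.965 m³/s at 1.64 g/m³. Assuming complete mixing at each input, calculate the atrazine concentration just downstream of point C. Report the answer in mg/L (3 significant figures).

0.67 µg/L = 0.00067 mg/L.
After input A: C = (9.1·0.00067 + 0.0931·0.116) / 9.193 = 0.001838 mg/L.
After input B: C = (9.193·0.001838 + 2.15·1.24) / 11.34 = 0.2365 mg/L.
After input C: C = (11.34·0.2365 + 0.965·1.64) / 12.31 = 0.3466 mg/L.

0.347 mg/L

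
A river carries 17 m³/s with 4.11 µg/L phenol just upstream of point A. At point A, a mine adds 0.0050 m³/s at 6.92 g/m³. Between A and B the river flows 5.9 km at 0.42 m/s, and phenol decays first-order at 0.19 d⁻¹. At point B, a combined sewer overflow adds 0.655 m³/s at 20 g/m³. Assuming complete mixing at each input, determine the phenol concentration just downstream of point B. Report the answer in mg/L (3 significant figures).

4.11 µg/L = 0.00411 mg/L.
After input A: C = (17·0.00411 + 0.005·6.92) / 17 = 0.006143 mg/L.
Over the 5.9 km reach to input B (t = 1.405e+04 s = 0.1626 d), decay gives C = 0.006143·exp(−0.19·0.1626) = 0.005957 mg/L.
After input B: C = (17·0.005957 + 0.655·20) / 17.66 = 0.7475 mg/L.

0.748 mg/L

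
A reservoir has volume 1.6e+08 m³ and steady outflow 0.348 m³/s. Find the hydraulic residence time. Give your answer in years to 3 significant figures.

14.6 yr

Q = 0.348 m³/s × 3.156e+07 s/yr = 1.098e+07 m³/yr.
Hydraulic residence time τ = V/Q = 1.6e+08/1.098e+07 = 14.57 yr.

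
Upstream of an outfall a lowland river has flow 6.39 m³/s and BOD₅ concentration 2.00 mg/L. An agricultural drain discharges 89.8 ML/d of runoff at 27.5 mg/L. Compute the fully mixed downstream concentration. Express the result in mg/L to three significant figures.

89.8 ML/d = 1.039 m³/s.
Flow-weighted mixing gives C = (1.039·27.5 + 6.39·2) / (1.039 + 6.39) = 41.36/7.429 = 5.567 mg/L.

5.57 mg/L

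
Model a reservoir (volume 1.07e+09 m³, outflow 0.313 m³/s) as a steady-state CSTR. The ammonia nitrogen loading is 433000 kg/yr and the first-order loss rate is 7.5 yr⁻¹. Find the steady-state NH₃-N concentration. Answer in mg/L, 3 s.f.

0.0539 mg/L

Outflow Q = 0.313 m³/s × 3.156e+07 s/yr = 9.878e+06 m³/yr.
Steady-state CSTR mass balance: W = Q·C + k·V·C, so C = W/(Q + kV).
Q + kV = 9.878e+06 + 7.5·1.07e+09 = 8.035e+09 m³/yr.
C = 433000/8.035e+09 = 5.389e-05 kg/m³ = 0.05389 mg/L.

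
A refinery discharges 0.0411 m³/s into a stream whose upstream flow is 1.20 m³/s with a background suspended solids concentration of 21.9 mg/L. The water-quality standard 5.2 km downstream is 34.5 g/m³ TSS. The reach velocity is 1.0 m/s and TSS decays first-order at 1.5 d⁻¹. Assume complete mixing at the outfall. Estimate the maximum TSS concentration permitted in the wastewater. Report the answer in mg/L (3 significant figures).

501 mg/L

Travel time to the compliance point: t = 5200/1.0 = 5200 s = 0.06019 d; decay factor exp(−1.5·0.06019) = 0.9137.
So the concentration just after mixing may be at most 34.5/0.9137 = 37.76 mg/L.
Mass balance: 37.76·1.241 = 0.0411·Cₑ + 1.2·21.9.
Cₑ = (46.86 − 26.28) / 0.0411 = 500.8 mg/L.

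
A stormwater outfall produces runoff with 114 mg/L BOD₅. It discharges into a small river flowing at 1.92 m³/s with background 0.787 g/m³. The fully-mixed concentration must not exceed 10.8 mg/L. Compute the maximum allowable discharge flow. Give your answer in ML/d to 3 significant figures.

16.1 ML/d

Mass balance at complete mixing: C_std·(Q_w + Q_r) = Q_w·C_e + Q_r·C_b.
Rearranging, Q_w = Q_r·(C_std − C_b)/(C_e − C_std) = 1.92·(10.8 − 0.787) / (114 − 10.8) = 0.1863 m³/s.
= 16.1 ML/d.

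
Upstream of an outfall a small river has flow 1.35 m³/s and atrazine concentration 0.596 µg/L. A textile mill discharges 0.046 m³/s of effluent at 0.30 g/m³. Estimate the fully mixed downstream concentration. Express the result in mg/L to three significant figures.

0.596 µg/L = 0.000596 mg/L.
By mass balance at complete mixing, C = (0.046·0.3 + 1.35·0.000596) / (0.046 + 1.35) = 0.0146/1.396 = 0.01046 mg/L.

0.0105 mg/L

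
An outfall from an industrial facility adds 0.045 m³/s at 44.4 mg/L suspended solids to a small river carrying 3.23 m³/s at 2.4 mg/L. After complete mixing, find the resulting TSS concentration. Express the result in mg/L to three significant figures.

Conservation of mass across the mixing zone: C = (0.045·44.4 + 3.23·2.4) / (0.045 + 3.23) = 9.75/3.275 = 2.977 mg/L.

2.98 mg/L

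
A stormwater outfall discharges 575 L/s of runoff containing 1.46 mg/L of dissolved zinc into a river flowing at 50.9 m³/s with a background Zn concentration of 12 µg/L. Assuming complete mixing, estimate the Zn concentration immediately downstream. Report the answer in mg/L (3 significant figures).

575 L/s = 0.575 m³/s.
12 µg/L = 0.012 mg/L.
Conservation of mass across the mixing zone: C = (0.575·1.46 + 50.9·0.012) / (0.575 + 50.9) = 1.45/51.48 = 0.02817 mg/L.

0.0282 mg/L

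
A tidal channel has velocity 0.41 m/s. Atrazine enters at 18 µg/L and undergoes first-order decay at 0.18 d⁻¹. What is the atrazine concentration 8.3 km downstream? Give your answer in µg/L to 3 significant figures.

Travel time t = 8.3 km / 0.41 m/s = 8300/0.41 = 2.024e+04 s = 0.2343 d.
First-order decay: C = 18·exp(−0.18·0.2343) = 18·0.9587 = 17.26 µg/L.

17.3 µg/L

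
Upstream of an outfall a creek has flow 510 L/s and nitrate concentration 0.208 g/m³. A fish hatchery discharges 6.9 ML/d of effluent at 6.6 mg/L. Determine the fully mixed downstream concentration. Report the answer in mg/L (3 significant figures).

1.07 mg/L

6.9 ML/d = 0.07986 m³/s.
510 L/s = 0.51 m³/s.
Conservation of mass across the mixing zone: C = (0.07986·6.6 + 0.51·0.208) / (0.07986 + 0.51) = 0.6332/0.5899 = 1.073 mg/L.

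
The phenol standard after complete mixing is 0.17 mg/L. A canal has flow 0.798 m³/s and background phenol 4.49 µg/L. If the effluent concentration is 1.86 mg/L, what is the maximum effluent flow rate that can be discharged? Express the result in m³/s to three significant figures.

0.0782 m³/s

4.49 µg/L = 0.00449 mg/L.
Mass balance at complete mixing: C_std·(Q_w + Q_r) = Q_w·C_e + Q_r·C_b.
Rearranging, Q_w = Q_r·(C_std − C_b)/(C_e − C_std) = 0.798·(0.17 − 0.00449) / (1.86 − 0.17) = 0.07815 m³/s.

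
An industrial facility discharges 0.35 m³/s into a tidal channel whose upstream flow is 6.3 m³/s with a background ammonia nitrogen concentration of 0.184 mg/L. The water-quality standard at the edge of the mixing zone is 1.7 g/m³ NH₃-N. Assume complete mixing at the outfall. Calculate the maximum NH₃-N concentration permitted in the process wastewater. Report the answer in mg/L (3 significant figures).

29.0 mg/L

Mass balance: 1.7·6.65 = 0.35·Cₑ + 6.3·0.184.
Cₑ = (11.3 − 1.159) / 0.35 = 28.99 mg/L.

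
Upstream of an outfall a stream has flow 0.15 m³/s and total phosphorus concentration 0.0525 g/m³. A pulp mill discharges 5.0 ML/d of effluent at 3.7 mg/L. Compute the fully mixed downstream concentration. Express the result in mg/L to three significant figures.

1.07 mg/L

5.0 ML/d = 0.05787 m³/s.
By mass balance at complete mixing, C = (0.05787·3.7 + 0.15·0.0525) / (0.05787 + 0.15) = 0.222/0.2079 = 1.068 mg/L.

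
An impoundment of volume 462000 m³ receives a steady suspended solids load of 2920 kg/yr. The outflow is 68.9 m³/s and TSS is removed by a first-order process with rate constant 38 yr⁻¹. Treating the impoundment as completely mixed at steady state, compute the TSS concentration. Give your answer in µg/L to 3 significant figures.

Outflow Q = 68.9 m³/s × 3.156e+07 s/yr = 2.174e+09 m³/yr.
Steady-state CSTR mass balance: W = Q·C + k·V·C, so C = W/(Q + kV).
Q + kV = 2.174e+09 + 38·462000 = 2.192e+09 m³/yr.
C = 2920/2.192e+09 = 1.332e-06 kg/m³ = 0.001332 mg/L = 1.332 µg/L.

1.33 µg/L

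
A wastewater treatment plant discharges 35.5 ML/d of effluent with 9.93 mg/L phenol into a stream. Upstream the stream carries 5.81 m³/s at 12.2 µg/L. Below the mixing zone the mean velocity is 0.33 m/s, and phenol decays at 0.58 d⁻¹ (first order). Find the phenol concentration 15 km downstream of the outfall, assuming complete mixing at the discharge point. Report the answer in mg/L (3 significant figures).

0.492 mg/L

35.5 ML/d = 0.4109 m³/s.
12.2 µg/L = 0.0122 mg/L.
After complete mixing, C₀ = (0.4109·9.93 + 5.81·0.0122) / 6.221 = 0.6673 mg/L.
Travel time t = 1.5e+04 m / 0.33 m/s = 4.545e+04 s = 0.5261 d.
C = 0.6673·exp(−0.58·0.5261) = 0.6673·0.737 = 0.4918 mg/L.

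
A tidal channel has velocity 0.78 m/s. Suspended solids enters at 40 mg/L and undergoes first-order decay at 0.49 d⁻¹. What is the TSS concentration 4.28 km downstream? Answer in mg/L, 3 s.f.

38.8 mg/L

Travel time t = 4.28 km / 0.78 m/s = 4280/0.78 = 5487 s = 0.06351 d.
First-order decay: C = 40·exp(−0.49·0.06351) = 40·0.9694 = 38.77 mg/L.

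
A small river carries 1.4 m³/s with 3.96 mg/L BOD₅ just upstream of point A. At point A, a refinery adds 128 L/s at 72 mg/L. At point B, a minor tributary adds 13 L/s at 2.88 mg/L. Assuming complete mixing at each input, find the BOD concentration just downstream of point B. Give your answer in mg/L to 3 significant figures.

9.60 mg/L

128 L/s = 0.128 m³/s.
After input A: C = (1.4·3.96 + 0.128·72) / 1.528 = 9.66 mg/L.
13 L/s = 0.013 m³/s.
After input B: C = (1.528·9.66 + 0.013·2.88) / 1.541 = 9.602 mg/L.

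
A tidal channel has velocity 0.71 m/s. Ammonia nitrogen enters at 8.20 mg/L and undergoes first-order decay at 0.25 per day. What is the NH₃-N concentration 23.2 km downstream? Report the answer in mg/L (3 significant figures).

7.46 mg/L

Travel time t = 23.2 km / 0.71 m/s = 2.32e+04/0.71 = 3.268e+04 s = 0.3782 d.
First-order decay: C = 8.20·exp(−0.25·0.3782) = 8.20·0.9098 = 7.46 mg/L.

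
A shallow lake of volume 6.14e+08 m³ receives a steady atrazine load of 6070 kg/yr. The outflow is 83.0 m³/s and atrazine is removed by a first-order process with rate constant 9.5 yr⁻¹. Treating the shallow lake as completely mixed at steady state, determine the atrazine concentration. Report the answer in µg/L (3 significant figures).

Outflow Q = 83.0 m³/s × 3.156e+07 s/yr = 2.619e+09 m³/yr.
Steady-state CSTR mass balance: W = Q·C + k·V·C, so C = W/(Q + kV).
Q + kV = 2.619e+09 + 9.5·6.14e+08 = 8.452e+09 m³/yr.
C = 6070/8.452e+09 = 7.181e-07 kg/m³ = 0.0007181 mg/L = 0.7181 µg/L.

0.718 µg/L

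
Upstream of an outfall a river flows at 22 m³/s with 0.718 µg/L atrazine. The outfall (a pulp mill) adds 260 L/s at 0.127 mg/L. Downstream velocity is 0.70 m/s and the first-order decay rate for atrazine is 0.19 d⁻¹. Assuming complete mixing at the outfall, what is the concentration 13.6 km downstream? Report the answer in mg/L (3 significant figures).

0.00210 mg/L

260 L/s = 0.26 m³/s.
0.718 µg/L = 0.000718 mg/L.
After complete mixing, C₀ = (0.26·0.127 + 22·0.000718) / 22.26 = 0.002193 mg/L.
Travel time t = 1.36e+04 m / 0.70 m/s = 1.943e+04 s = 0.2249 d.
C = 0.002193·exp(−0.19·0.2249) = 0.002193·0.9582 = 0.002101 mg/L.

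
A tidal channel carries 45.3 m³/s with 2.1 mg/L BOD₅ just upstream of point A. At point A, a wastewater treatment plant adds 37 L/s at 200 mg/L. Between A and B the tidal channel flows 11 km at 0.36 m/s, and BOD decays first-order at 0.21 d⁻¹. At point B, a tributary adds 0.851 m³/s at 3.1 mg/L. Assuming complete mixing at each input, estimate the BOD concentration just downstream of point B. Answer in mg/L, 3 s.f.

2.12 mg/L

37 L/s = 0.037 m³/s.
After input A: C = (45.3·2.1 + 0.037·200) / 45.34 = 2.262 mg/L.
Over the 11 km reach to input B (t = 3.056e+04 s = 0.3537 d), decay gives C = 2.262·exp(−0.21·0.3537) = 2.1 mg/L.
After input B: C = (45.34·2.1 + 0.851·3.1) / 46.19 = 2.118 mg/L.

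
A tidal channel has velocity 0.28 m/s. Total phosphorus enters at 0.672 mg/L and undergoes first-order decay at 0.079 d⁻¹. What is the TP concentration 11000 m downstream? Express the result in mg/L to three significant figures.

0.648 mg/L

Travel time t = 11000 m / 0.28 m/s = 1.1e+04/0.28 = 3.929e+04 s = 0.4547 d.
First-order decay: C = 0.672·exp(−0.079·0.4547) = 0.672·0.9647 = 0.6483 mg/L.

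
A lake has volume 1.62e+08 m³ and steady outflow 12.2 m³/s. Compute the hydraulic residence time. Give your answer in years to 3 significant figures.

Q = 12.2 m³/s × 3.156e+07 s/yr = 3.85e+08 m³/yr.
Hydraulic residence time τ = V/Q = 1.62e+08/3.85e+08 = 0.4208 yr.

0.421 yr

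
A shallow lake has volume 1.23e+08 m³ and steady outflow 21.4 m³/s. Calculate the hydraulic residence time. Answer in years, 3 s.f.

Q = 21.4 m³/s × 3.156e+07 s/yr = 6.753e+08 m³/yr.
Hydraulic residence time τ = V/Q = 1.23e+08/6.753e+08 = 0.1821 yr.

0.182 yr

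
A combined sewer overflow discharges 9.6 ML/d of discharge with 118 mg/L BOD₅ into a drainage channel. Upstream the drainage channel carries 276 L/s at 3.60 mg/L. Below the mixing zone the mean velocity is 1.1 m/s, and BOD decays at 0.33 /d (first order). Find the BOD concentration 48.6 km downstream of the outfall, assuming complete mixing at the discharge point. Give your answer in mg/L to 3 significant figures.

30.8 mg/L

9.6 ML/d = 0.1111 m³/s.
276 L/s = 0.276 m³/s.
After complete mixing, C₀ = (0.1111·118 + 0.276·3.6) / 0.3871 = 36.44 mg/L.
Travel time t = 4.86e+04 m / 1.1 m/s = 4.418e+04 s = 0.5114 d.
C = 36.44·exp(−0.33·0.5114) = 36.44·0.8447 = 30.78 mg/L.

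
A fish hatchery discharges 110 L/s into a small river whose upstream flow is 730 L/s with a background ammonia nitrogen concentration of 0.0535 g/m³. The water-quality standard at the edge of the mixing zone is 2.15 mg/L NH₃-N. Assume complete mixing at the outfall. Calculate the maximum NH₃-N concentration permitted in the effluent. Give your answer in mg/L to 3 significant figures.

110 L/s = 0.11 m³/s.
730 L/s = 0.73 m³/s.
Mass balance: 2.15·0.84 = 0.11·Cₑ + 0.73·0.0535.
Cₑ = (1.806 − 0.03905) / 0.11 = 16.06 mg/L.

16.1 mg/L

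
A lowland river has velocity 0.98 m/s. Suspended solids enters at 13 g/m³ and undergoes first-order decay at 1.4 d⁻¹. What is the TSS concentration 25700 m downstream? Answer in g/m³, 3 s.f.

8.50 g/m³

Travel time t = 25700 m / 0.98 m/s = 2.57e+04/0.98 = 2.622e+04 s = 0.3035 d.
First-order decay: C = 13·exp(−1.4·0.3035) = 13·0.6538 = 8.5 g/m³.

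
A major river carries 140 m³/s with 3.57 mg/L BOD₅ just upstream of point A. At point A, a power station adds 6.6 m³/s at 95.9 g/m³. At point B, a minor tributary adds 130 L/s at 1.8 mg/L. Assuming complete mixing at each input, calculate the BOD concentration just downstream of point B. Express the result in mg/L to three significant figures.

7.72 mg/L

After input A: C = (140·3.57 + 6.6·95.9) / 146.6 = 7.727 mg/L.
130 L/s = 0.13 m³/s.
After input B: C = (146.6·7.727 + 0.13·1.8) / 146.7 = 7.721 mg/L.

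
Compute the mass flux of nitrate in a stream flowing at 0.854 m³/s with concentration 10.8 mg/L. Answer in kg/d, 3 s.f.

797 kg/d

Mass flux = Q·C = 0.854 m³/s × 10.8 g/m³ = 9.223 g/s.
= 9.223 g/s × 86.4 = 796.9 kg/d.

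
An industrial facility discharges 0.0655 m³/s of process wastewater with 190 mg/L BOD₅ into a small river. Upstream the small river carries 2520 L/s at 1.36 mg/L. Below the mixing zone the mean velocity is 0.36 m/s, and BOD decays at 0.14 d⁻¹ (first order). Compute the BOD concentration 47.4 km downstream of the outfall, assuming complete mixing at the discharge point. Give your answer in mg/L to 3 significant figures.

4.96 mg/L

2520 L/s = 2.52 m³/s.
After complete mixing, C₀ = (0.0655·190 + 2.52·1.36) / 2.586 = 6.139 mg/L.
Travel time t = 4.74e+04 m / 0.36 m/s = 1.317e+05 s = 1.524 d.
C = 6.139·exp(−0.14·1.524) = 6.139·0.8079 = 4.959 mg/L.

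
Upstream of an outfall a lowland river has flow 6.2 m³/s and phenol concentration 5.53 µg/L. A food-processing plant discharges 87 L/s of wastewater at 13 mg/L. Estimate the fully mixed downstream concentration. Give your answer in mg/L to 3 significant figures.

0.185 mg/L

87 L/s = 0.087 m³/s.
5.53 µg/L = 0.00553 mg/L.
By mass balance at complete mixing, C = (0.087·13 + 6.2·0.00553) / (0.087 + 6.2) = 1.165/6.287 = 0.1853 mg/L.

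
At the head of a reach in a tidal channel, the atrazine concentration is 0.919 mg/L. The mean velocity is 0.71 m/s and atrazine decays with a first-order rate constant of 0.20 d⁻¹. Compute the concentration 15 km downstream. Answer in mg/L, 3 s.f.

Travel time t = 15 km / 0.71 m/s = 1.5e+04/0.71 = 2.113e+04 s = 0.2445 d.
First-order decay: C = 0.919·exp(−0.20·0.2445) = 0.919·0.9523 = 0.8751 mg/L.

0.875 mg/L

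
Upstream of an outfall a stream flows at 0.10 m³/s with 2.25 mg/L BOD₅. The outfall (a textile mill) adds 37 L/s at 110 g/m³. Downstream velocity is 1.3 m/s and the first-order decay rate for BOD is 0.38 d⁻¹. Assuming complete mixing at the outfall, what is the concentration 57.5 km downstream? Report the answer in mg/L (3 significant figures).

25.8 mg/L

37 L/s = 0.037 m³/s.
After complete mixing, C₀ = (0.037·110 + 0.1·2.25) / 0.137 = 31.35 mg/L.
Travel time t = 5.75e+04 m / 1.3 m/s = 4.423e+04 s = 0.5119 d.
C = 31.35·exp(−0.38·0.5119) = 31.35·0.8232 = 25.81 mg/L.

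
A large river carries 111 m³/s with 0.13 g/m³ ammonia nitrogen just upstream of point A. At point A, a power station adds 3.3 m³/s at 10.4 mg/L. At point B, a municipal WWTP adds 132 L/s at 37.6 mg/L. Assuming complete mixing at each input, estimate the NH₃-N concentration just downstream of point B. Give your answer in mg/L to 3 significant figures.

0.469 mg/L

After input A: C = (111·0.13 + 3.3·10.4) / 114.3 = 0.4265 mg/L.
132 L/s = 0.132 m³/s.
After input B: C = (114.3·0.4265 + 0.132·37.6) / 114.4 = 0.4694 mg/L.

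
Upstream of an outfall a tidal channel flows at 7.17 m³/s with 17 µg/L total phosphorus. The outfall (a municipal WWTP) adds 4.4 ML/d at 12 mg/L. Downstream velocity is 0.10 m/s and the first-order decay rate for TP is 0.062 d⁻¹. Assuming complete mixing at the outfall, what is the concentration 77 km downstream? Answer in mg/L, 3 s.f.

4.4 ML/d = 0.05093 m³/s.
17 µg/L = 0.017 mg/L.
After complete mixing, C₀ = (0.05093·12 + 7.17·0.017) / 7.221 = 0.1015 mg/L.
Travel time t = 7.7e+04 m / 0.10 m/s = 7.7e+05 s = 8.912 d.
C = 0.1015·exp(−0.062·8.912) = 0.1015·0.5755 = 0.05842 mg/L.

0.0584 mg/L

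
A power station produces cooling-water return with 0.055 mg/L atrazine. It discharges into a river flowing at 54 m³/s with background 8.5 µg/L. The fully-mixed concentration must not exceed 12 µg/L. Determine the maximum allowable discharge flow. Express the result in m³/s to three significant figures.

4.40 m³/s

8.5 µg/L = 0.0085 mg/L.
12 µg/L = 0.012 mg/L.
Mass balance at complete mixing: C_std·(Q_w + Q_r) = Q_w·C_e + Q_r·C_b.
Rearranging, Q_w = Q_r·(C_std − C_b)/(C_e − C_std) = 54·(0.012 − 0.0085) / (0.055 − 0.012) = 4.395 m³/s.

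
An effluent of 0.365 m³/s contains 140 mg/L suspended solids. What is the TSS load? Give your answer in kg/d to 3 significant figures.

Mass flux = Q·C = 0.365 m³/s × 140 g/m³ = 51.1 g/s.
= 51.1 g/s × 86.4 = 4415 kg/d.

4420 kg/d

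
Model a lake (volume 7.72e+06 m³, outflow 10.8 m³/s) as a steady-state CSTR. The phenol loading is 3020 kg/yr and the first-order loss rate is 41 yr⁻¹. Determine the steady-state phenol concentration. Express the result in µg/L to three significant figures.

4.59 µg/L

Outflow Q = 10.8 m³/s × 3.156e+07 s/yr = 3.408e+08 m³/yr.
Steady-state CSTR mass balance: W = Q·C + k·V·C, so C = W/(Q + kV).
Q + kV = 3.408e+08 + 41·7.72e+06 = 6.573e+08 m³/yr.
C = 3020/6.573e+08 = 4.594e-06 kg/m³ = 0.004594 mg/L = 4.594 µg/L.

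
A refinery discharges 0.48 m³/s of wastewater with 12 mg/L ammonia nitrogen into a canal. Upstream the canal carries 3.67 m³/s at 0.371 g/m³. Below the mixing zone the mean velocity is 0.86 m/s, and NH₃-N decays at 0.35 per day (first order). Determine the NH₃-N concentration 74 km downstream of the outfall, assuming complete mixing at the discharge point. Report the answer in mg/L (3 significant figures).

After complete mixing, C₀ = (0.48·12 + 3.67·0.371) / 4.15 = 1.716 mg/L.
Travel time t = 7.4e+04 m / 0.86 m/s = 8.605e+04 s = 0.9959 d.
C = 1.716·exp(−0.35·0.9959) = 1.716·0.7057 = 1.211 mg/L.

1.21 mg/L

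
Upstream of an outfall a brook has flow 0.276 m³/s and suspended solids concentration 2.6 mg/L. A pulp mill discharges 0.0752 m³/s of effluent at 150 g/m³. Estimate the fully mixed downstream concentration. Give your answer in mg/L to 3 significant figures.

Flow-weighted mixing gives C = (0.0752·150 + 0.276·2.6) / (0.0752 + 0.276) = 12/0.3512 = 34.16 mg/L.

34.2 mg/L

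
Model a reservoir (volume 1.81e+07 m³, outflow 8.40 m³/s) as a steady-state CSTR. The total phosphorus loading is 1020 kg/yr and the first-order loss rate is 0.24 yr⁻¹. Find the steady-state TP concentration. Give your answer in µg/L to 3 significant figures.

3.79 µg/L

Outflow Q = 8.40 m³/s × 3.156e+07 s/yr = 2.651e+08 m³/yr.
Steady-state CSTR mass balance: W = Q·C + k·V·C, so C = W/(Q + kV).
Q + kV = 2.651e+08 + 0.24·1.81e+07 = 2.694e+08 m³/yr.
C = 1020/2.694e+08 = 3.786e-06 kg/m³ = 0.003786 mg/L = 3.786 µg/L.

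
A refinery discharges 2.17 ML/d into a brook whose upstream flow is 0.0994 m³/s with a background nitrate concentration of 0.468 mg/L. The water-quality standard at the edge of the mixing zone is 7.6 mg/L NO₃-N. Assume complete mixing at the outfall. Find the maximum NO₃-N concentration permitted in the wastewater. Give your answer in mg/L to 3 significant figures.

35.8 mg/L

2.17 ML/d = 0.02512 m³/s.
Mass balance: 7.6·0.1245 = 0.02512·Cₑ + 0.0994·0.468.
Cₑ = (0.9463 − 0.04652) / 0.02512 = 35.83 mg/L.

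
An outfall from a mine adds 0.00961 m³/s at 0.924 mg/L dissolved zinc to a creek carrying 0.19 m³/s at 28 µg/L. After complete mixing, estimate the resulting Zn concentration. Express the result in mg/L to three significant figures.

0.0711 mg/L

28 µg/L = 0.028 mg/L.
By mass balance at complete mixing, C = (0.00961·0.924 + 0.19·0.028) / (0.00961 + 0.19) = 0.0142/0.1996 = 0.07114 mg/L.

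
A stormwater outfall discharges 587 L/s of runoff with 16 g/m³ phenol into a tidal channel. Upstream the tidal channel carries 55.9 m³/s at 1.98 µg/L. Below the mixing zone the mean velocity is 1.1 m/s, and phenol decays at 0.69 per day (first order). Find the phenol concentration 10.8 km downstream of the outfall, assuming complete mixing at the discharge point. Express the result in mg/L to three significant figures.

587 L/s = 0.587 m³/s.
1.98 µg/L = 0.00198 mg/L.
After complete mixing, C₀ = (0.587·16 + 55.9·0.00198) / 56.49 = 0.1682 mg/L.
Travel time t = 1.08e+04 m / 1.1 m/s = 9818 s = 0.1136 d.
C = 0.1682·exp(−0.69·0.1136) = 0.1682·0.9246 = 0.1555 mg/L.

0.156 mg/L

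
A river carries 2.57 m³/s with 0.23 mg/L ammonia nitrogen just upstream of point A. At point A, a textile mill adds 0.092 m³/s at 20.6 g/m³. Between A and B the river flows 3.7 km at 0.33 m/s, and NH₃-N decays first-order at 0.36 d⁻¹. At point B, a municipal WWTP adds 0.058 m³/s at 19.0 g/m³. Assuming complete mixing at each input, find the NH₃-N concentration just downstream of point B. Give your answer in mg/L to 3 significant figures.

After input A: C = (2.57·0.23 + 0.092·20.6) / 2.662 = 0.934 mg/L.
Over the 3.7 km reach to input B (t = 1.121e+04 s = 0.1298 d), decay gives C = 0.934·exp(−0.36·0.1298) = 0.8914 mg/L.
After input B: C = (2.662·0.8914 + 0.058·19) / 2.72 = 1.278 mg/L.

1.28 mg/L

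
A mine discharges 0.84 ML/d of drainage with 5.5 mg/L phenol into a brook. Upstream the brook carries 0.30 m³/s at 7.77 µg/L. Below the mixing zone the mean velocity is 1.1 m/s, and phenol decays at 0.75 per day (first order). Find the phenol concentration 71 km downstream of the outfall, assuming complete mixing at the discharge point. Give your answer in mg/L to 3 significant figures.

0.103 mg/L

0.84 ML/d = 0.009722 m³/s.
7.77 µg/L = 0.00777 mg/L.
After complete mixing, C₀ = (0.009722·5.5 + 0.3·0.00777) / 0.3097 = 0.1802 mg/L.
Travel time t = 7.1e+04 m / 1.1 m/s = 6.455e+04 s = 0.7471 d.
C = 0.1802·exp(−0.75·0.7471) = 0.1802·0.571 = 0.1029 mg/L.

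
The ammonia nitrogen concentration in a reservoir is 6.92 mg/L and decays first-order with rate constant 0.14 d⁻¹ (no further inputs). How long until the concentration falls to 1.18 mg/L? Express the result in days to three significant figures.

12.6 d

t = ln(C₀/C)/k = ln(6.92/1.18)/0.14 = 1.769/0.14 = 12.64 d.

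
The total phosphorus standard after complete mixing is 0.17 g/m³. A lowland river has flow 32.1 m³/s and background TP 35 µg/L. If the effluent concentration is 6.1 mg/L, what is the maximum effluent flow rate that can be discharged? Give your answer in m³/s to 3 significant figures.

35 µg/L = 0.035 mg/L.
Mass balance at complete mixing: C_std·(Q_w + Q_r) = Q_w·C_e + Q_r·C_b.
Rearranging, Q_w = Q_r·(C_std − C_b)/(C_e − C_std) = 32.1·(0.17 − 0.035) / (6.1 − 0.17) = 0.7308 m³/s.

0.731 m³/s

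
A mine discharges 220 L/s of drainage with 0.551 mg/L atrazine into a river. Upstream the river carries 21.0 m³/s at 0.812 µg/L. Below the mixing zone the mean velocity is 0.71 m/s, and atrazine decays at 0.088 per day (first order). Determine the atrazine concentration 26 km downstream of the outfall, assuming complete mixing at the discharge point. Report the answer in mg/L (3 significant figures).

220 L/s = 0.22 m³/s.
0.812 µg/L = 0.000812 mg/L.
After complete mixing, C₀ = (0.22·0.551 + 21·0.000812) / 21.22 = 0.006516 mg/L.
Travel time t = 2.6e+04 m / 0.71 m/s = 3.662e+04 s = 0.4238 d.
C = 0.006516·exp(−0.088·0.4238) = 0.006516·0.9634 = 0.006278 mg/L.

0.00628 mg/L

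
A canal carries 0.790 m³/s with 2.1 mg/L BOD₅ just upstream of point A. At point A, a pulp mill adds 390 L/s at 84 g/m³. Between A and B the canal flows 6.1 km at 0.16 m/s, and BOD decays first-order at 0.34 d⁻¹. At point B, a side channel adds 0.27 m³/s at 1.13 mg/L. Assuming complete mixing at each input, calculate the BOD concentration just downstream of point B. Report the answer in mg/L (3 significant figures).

390 L/s = 0.39 m³/s.
After input A: C = (0.79·2.1 + 0.39·84) / 1.18 = 29.17 mg/L.
Over the 6.1 km reach to input B (t = 3.812e+04 s = 0.4413 d), decay gives C = 29.17·exp(−0.34·0.4413) = 25.1 mg/L.
After input B: C = (1.18·25.1 + 0.27·1.13) / 1.45 = 20.64 mg/L.

20.6 mg/L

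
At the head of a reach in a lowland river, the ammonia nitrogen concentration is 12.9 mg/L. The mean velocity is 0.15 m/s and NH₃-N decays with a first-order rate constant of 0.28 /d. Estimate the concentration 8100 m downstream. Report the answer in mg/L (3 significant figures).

Travel time t = 8100 m / 0.15 m/s = 8100/0.15 = 5.4e+04 s = 0.625 d.
First-order decay: C = 12.9·exp(−0.28·0.625) = 12.9·0.8395 = 10.83 mg/L.

10.8 mg/L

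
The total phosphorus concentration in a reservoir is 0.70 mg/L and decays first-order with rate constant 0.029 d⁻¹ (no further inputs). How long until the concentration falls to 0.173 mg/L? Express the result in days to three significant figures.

t = ln(C₀/C)/k = ln(0.70/0.173)/0.029 = 1.398/0.029 = 48.2 d.

48.2 d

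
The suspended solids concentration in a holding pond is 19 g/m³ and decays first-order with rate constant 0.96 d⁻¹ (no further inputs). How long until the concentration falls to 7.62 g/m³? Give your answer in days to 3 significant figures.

t = ln(C₀/C)/k = ln(19/7.62)/0.96 = 0.9137/0.96 = 0.9517 d.

0.952 d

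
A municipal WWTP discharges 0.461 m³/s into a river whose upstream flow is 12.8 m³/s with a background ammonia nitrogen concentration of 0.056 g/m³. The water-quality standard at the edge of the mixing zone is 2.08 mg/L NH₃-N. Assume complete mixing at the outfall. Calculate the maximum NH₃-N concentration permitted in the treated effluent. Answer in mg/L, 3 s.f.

Mass balance: 2.08·13.26 = 0.461·Cₑ + 12.8·0.056.
Cₑ = (27.58 − 0.7168) / 0.461 = 58.28 mg/L.

58.3 mg/L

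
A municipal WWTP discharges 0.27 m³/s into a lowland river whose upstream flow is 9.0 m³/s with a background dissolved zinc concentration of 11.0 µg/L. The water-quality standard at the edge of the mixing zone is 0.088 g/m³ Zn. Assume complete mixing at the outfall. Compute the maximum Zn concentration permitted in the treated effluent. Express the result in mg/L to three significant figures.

11.0 µg/L = 0.011 mg/L.
Mass balance: 0.088·9.27 = 0.27·Cₑ + 9·0.011.
Cₑ = (0.8158 − 0.099) / 0.27 = 2.655 mg/L.

2.65 mg/L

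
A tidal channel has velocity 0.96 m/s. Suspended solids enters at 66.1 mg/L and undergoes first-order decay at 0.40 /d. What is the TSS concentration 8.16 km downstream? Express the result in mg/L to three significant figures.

Travel time t = 8.16 km / 0.96 m/s = 8160/0.96 = 8500 s = 0.09838 d.
First-order decay: C = 66.1·exp(−0.40·0.09838) = 66.1·0.9614 = 63.55 mg/L.

63.5 mg/L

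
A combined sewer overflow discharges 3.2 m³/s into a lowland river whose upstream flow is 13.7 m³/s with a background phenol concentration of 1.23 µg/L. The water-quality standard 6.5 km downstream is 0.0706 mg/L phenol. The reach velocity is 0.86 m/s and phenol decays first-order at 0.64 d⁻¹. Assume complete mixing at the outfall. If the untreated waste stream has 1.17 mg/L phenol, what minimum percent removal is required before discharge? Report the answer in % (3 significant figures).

66.7 %

1.23 µg/L = 0.00123 mg/L.
Travel time to the compliance point: t = 6500/0.86 = 7558 s = 0.08748 d; decay factor exp(−0.64·0.08748) = 0.9456.
So the concentration just after mixing may be at most 0.0706/0.9456 = 0.07467 mg/L.
Mass balance: 0.07467·16.9 = 3.2·Cₑ + 13.7·0.00123.
Cₑ = (1.262 − 0.01685) / 3.2 = 0.3891 mg/L.
Required removal = 1 − 0.3891/1.17 = 66.75 %.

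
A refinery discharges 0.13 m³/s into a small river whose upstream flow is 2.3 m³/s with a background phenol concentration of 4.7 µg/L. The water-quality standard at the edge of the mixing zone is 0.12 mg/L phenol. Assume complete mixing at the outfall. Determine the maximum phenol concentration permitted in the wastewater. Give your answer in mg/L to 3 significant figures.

2.16 mg/L

4.7 µg/L = 0.0047 mg/L.
Mass balance: 0.12·2.43 = 0.13·Cₑ + 2.3·0.0047.
Cₑ = (0.2916 − 0.01081) / 0.13 = 2.16 mg/L.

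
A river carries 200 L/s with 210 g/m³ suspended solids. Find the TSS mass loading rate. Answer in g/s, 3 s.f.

42.0 g/s

200 L/s = 0.2 m³/s.
Mass flux = Q·C = 0.2 m³/s × 210 g/m³ = 42 g/s.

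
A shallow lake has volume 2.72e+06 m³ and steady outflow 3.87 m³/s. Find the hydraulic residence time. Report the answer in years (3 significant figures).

0.0223 yr

Q = 3.87 m³/s × 3.156e+07 s/yr = 1.221e+08 m³/yr.
Hydraulic residence time τ = V/Q = 2.72e+06/1.221e+08 = 0.02227 yr.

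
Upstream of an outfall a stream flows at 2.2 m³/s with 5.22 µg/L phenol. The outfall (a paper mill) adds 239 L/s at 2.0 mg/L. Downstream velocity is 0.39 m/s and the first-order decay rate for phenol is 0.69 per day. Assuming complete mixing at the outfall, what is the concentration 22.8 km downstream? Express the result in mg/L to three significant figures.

0.126 mg/L

239 L/s = 0.239 m³/s.
5.22 µg/L = 0.00522 mg/L.
After complete mixing, C₀ = (0.239·2 + 2.2·0.00522) / 2.439 = 0.2007 mg/L.
Travel time t = 2.28e+04 m / 0.39 m/s = 5.846e+04 s = 0.6766 d.
C = 0.2007·exp(−0.69·0.6766) = 0.2007·0.627 = 0.1258 mg/L.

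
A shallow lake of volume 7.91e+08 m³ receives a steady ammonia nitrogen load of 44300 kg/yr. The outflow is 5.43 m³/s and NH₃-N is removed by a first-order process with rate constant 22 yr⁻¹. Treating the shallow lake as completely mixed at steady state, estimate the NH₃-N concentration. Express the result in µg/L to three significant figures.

Outflow Q = 5.43 m³/s × 3.156e+07 s/yr = 1.714e+08 m³/yr.
Steady-state CSTR mass balance: W = Q·C + k·V·C, so C = W/(Q + kV).
Q + kV = 1.714e+08 + 22·7.91e+08 = 1.757e+10 m³/yr.
C = 44300/1.757e+10 = 2.521e-06 kg/m³ = 0.002521 mg/L = 2.521 µg/L.

2.52 µg/L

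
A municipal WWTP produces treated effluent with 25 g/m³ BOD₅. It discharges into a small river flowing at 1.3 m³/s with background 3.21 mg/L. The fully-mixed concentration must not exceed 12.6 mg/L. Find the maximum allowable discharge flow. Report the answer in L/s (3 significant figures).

Mass balance at complete mixing: C_std·(Q_w + Q_r) = Q_w·C_e + Q_r·C_b.
Rearranging, Q_w = Q_r·(C_std − C_b)/(C_e − C_std) = 1.3·(12.6 − 3.21) / (25 − 12.6) = 0.9844 m³/s.
= 984.4 L/s.

984 L/s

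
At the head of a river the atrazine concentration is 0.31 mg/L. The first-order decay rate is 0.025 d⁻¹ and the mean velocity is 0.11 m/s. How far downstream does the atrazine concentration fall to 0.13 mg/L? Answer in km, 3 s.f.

330 km

From C = C₀·e^(−kt), t = ln(C₀/C)/k = ln(0.31/0.13)/0.025 = 0.869/0.025 = 34.76 d.
Distance = v·t = 0.11 m/s × 3.003e+06 s = 3.304e+05 m = 330.4 km.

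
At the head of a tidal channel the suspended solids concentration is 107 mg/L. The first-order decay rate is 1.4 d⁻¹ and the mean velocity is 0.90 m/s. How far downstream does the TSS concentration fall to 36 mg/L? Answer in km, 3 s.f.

60.5 km

From C = C₀·e^(−kt), t = ln(C₀/C)/k = ln(107/36)/1.4 = 1.089/1.4 = 0.7781 d.
Distance = v·t = 0.90 m/s × 6.723e+04 s = 6.05e+04 m = 60.5 km.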